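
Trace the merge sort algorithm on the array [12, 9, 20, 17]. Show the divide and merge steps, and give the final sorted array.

Merge sort trace:

Split: [12, 9, 20, 17] -> [12, 9] and [20, 17]
  Split: [12, 9] -> [12] and [9]
  Merge: [12] + [9] -> [9, 12]
  Split: [20, 17] -> [20] and [17]
  Merge: [20] + [17] -> [17, 20]
Merge: [9, 12] + [17, 20] -> [9, 12, 17, 20]

Final sorted array: [9, 12, 17, 20]

The merge sort proceeds by recursively splitting the array and merging sorted halves.
After all merges, the sorted array is [9, 12, 17, 20].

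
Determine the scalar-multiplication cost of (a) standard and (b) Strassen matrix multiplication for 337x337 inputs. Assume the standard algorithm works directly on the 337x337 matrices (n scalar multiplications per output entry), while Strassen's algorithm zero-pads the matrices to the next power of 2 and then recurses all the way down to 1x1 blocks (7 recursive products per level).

Matrix multiplication for 337x337 matrices:

Strassen's algorithm requires power-of-2 dimensions. Pad 337x337 to 512x512 (next power of 2).

Standard algorithm: 337^3 = 38272753 multiplications
Strassen's algorithm: 7^(log2(512)) = 7^9 = 40353607 multiplications
Difference: 38272753 - 40353607 = -2080854 (Strassen uses MORE here due to padding overhead — for small or just-over-power-of-2 n, padding can outweigh the per-level savings)

Standard: 38272753 multiplications (337^3). Strassen: 40353607 multiplications (7^9, after padding to 512x512). Strassen reduces 8 recursive multiplications to 7 at each level.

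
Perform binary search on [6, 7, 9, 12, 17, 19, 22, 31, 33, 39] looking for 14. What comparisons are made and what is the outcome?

Binary search for 14 in [6, 7, 9, 12, 17, 19, 22, 31, 33, 39]:

lo=0, hi=9, mid=4, arr[mid]=17 -> 17 > 14, search left half
lo=0, hi=3, mid=1, arr[mid]=7 -> 7 < 14, search right half
lo=2, hi=3, mid=2, arr[mid]=9 -> 9 < 14, search right half
lo=3, hi=3, mid=3, arr[mid]=12 -> 12 < 14, search right half
lo=4 > hi=3, target 14 not found

Binary search determines that 14 is not in the array after 4 comparisons. The search space was exhausted without finding the target.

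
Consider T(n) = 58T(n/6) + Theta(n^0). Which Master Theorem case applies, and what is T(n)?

Master Theorem for T(n) = 58T(n/6) + O(n^0):

a = 58, b = 6, c = 0
log_b(a) = log_6(58) = 2.2662

Case 1: c = 0 < log_6(58) = 2.2662
T(n) = O(n^(log_6 58))

For T(n) = 58T(n/6) + O(n^0): log_6(58) = 2.2662. This is Case 1 of the Master Theorem (c < log_b(a), work dominated by leaves), giving O(n^(log_6 58)).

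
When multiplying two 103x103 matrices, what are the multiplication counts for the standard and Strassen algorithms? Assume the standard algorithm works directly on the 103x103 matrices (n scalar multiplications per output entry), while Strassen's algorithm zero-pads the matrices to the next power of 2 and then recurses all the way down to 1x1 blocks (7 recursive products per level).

Matrix multiplication for 103x103 matrices:

Strassen's algorithm requires power-of-2 dimensions. Pad 103x103 to 128x128 (next power of 2).

Standard algorithm: 103^3 = 1092727 multiplications
Strassen's algorithm: 7^(log2(128)) = 7^7 = 823543 multiplications
Savings: 1092727 - 823543 = 269184 multiplications

Standard: 1092727 multiplications (103^3). Strassen: 823543 multiplications (7^7, after padding to 128x128). Strassen reduces 8 recursive multiplications to 7 at each level.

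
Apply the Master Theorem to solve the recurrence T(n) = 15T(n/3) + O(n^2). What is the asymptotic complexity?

Master Theorem for T(n) = 15T(n/3) + O(n^2):

a = 15, b = 3, c = 2
log_b(a) = log_3(15) = 2.4650

Case 1: c = 2 < log_3(15) = 2.4650
T(n) = O(n^(log_3 15))

For T(n) = 15T(n/3) + O(n^2): log_3(15) = 2.4650. This is Case 1 of the Master Theorem (c < log_b(a), work dominated by leaves), giving O(n^(log_3 15)).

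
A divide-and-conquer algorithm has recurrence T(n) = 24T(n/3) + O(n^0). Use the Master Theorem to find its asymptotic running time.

Master Theorem for T(n) = 24T(n/3) + O(n^0):

a = 24, b = 3, c = 0
log_b(a) = log_3(24) = 2.8928

Case 1: c = 0 < log_3(24) = 2.8928
T(n) = O(n^(log_3 24))

For T(n) = 24T(n/3) + O(n^0): log_3(24) = 2.8928. This is Case 1 of the Master Theorem (c < log_b(a), work dominated by leaves), giving O(n^(log_3 24)).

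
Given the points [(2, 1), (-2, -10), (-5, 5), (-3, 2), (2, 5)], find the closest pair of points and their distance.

Computing all pairwise distances among 5 points:

d((2, 1), (-2, -10)) = 11.7047
d((2, 1), (-5, 5)) = 8.0623
d((2, 1), (-3, 2)) = 5.099
d((2, 1), (2, 5)) = 4.0
d((-2, -10), (-5, 5)) = 15.2971
d((-2, -10), (-3, 2)) = 12.0416
d((-2, -10), (2, 5)) = 15.5242
d((-5, 5), (-3, 2)) = 3.6056 <-- minimum
d((-5, 5), (2, 5)) = 7.0
d((-3, 2), (2, 5)) = 5.831

Closest pair: (-5, 5) and (-3, 2) with distance 3.6056

The closest pair is (-5, 5) and (-3, 2) with Euclidean distance 3.6056. For 5 points, brute-force pairwise comparison is shown above. For large n, the divide-and-conquer algorithm (sort by x, recurse on halves, check the dividing strip) achieves O(n log n).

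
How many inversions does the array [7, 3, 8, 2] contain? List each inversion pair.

Finding inversions in [7, 3, 8, 2]:

(0, 1): arr[0]=7 > arr[1]=3
(0, 3): arr[0]=7 > arr[3]=2
(1, 3): arr[1]=3 > arr[3]=2
(2, 3): arr[2]=8 > arr[3]=2

Total inversions: 4

The array has 4 inversion(s): (0,1), (0,3), (1,3), (2,3). Each pair (i,j) satisfies i < j and arr[i] > arr[j].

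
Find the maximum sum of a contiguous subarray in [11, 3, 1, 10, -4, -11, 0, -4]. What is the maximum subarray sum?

Using Kadane's algorithm on [11, 3, 1, 10, -4, -11, 0, -4]:

Scanning through the array:
Position 1 (value 3): max_ending_here = 14, max_so_far = 14
Position 2 (value 1): max_ending_here = 15, max_so_far = 15
Position 3 (value 10): max_ending_here = 25, max_so_far = 25
Position 4 (value -4): max_ending_here = 21, max_so_far = 25
Position 5 (value -11): max_ending_here = 10, max_so_far = 25
Position 6 (value 0): max_ending_here = 10, max_so_far = 25
Position 7 (value -4): max_ending_here = 6, max_so_far = 25

Maximum subarray: [11, 3, 1, 10]
Maximum sum: 25

The maximum subarray is [11, 3, 1, 10] with sum 25. This subarray runs from index 0 to index 3.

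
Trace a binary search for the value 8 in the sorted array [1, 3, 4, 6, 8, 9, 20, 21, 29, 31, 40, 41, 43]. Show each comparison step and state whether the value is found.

Binary search for 8 in [1, 3, 4, 6, 8, 9, 20, 21, 29, 31, 40, 41, 43]:

lo=0, hi=12, mid=6, arr[mid]=20 -> 20 > 8, search left half
lo=0, hi=5, mid=2, arr[mid]=4 -> 4 < 8, search right half
lo=3, hi=5, mid=4, arr[mid]=8 -> Found target at index 4!

Binary search finds 8 at index 4 after 3 comparisons. The search repeatedly halves the search space by comparing with the middle element.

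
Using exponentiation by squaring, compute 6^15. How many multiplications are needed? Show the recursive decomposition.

Computing 6^15 by squaring (build up from 6^1; each line after the first costs one multiplication):

6^1 = 6
6^2 = (6^1)^2 = 6^2 = 36
6^3 = 6 * 6^2 = 6 * 36 = 216
6^6 = (6^3)^2 = 216^2 = 46656
6^7 = 6 * 6^6 = 6 * 46656 = 279936
6^14 = (6^7)^2 = 279936^2 = 78364164096
6^15 = 6 * 6^14 = 6 * 78364164096 = 470184984576

Result: 470184984576
Multiplications needed: 6 (6 lines after 6^1)

6^15 = 470184984576. Using exponentiation by squaring, this requires 6 multiplications. The key idea: if the exponent is even, square the half-power; if odd, multiply by the base once.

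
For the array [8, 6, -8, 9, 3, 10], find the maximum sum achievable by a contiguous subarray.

Using Kadane's algorithm on [8, 6, -8, 9, 3, 10]:

Scanning through the array:
Position 1 (value 6): max_ending_here = 14, max_so_far = 14
Position 2 (value -8): max_ending_here = 6, max_so_far = 14
Position 3 (value 9): max_ending_here = 15, max_so_far = 15
Position 4 (value 3): max_ending_here = 18, max_so_far = 18
Position 5 (value 10): max_ending_here = 28, max_so_far = 28

Maximum subarray: [8, 6, -8, 9, 3, 10]
Maximum sum: 28

The maximum subarray is [8, 6, -8, 9, 3, 10] with sum 28. This subarray runs from index 0 to index 5.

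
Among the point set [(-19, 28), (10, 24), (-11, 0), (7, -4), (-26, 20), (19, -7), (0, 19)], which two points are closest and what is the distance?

Computing all pairwise distances among 7 points:

d((-19, 28), (10, 24)) = 29.2746
d((-19, 28), (-11, 0)) = 29.1204
d((-19, 28), (7, -4)) = 41.2311
d((-19, 28), (-26, 20)) = 10.6301 <-- minimum
d((-19, 28), (19, -7)) = 51.6624
d((-19, 28), (0, 19)) = 21.0238
d((10, 24), (-11, 0)) = 31.8904
d((10, 24), (7, -4)) = 28.1603
d((10, 24), (-26, 20)) = 36.2215
d((10, 24), (19, -7)) = 32.28
d((10, 24), (0, 19)) = 11.1803
d((-11, 0), (7, -4)) = 18.4391
d((-11, 0), (-26, 20)) = 25.0
d((-11, 0), (19, -7)) = 30.8058
d((-11, 0), (0, 19)) = 21.9545
d((7, -4), (-26, 20)) = 40.8044
d((7, -4), (19, -7)) = 12.3693
d((7, -4), (0, 19)) = 24.0416
d((-26, 20), (19, -7)) = 52.4786
d((-26, 20), (0, 19)) = 26.0192
d((19, -7), (0, 19)) = 32.2025

Closest pair: (-19, 28) and (-26, 20) with distance 10.6301

The closest pair is (-19, 28) and (-26, 20) with Euclidean distance 10.6301. For 7 points, brute-force pairwise comparison is shown above. For large n, the divide-and-conquer algorithm (sort by x, recurse on halves, check the dividing strip) achieves O(n log n).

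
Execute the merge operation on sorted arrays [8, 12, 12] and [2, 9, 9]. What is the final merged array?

Merging process:

Compare 8 vs 2: take 2 from right. Merged: [2]
Compare 8 vs 9: take 8 from left. Merged: [2, 8]
Compare 12 vs 9: take 9 from right. Merged: [2, 8, 9]
Compare 12 vs 9: take 9 from right. Merged: [2, 8, 9, 9]
Append remaining from left: [12, 12]. Merged: [2, 8, 9, 9, 12, 12]

Final merged array: [2, 8, 9, 9, 12, 12]
Total comparisons: 4

The merged array is [2, 8, 9, 9, 12, 12], requiring 4 comparisons. The merge step runs in O(n) time where n is the total number of elements.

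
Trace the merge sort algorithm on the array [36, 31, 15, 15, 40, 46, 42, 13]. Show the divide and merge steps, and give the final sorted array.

Merge sort trace:

Split: [36, 31, 15, 15, 40, 46, 42, 13] -> [36, 31, 15, 15] and [40, 46, 42, 13]
  Split: [36, 31, 15, 15] -> [36, 31] and [15, 15]
    Split: [36, 31] -> [36] and [31]
    Merge: [36] + [31] -> [31, 36]
    Split: [15, 15] -> [15] and [15]
    Merge: [15] + [15] -> [15, 15]
  Merge: [31, 36] + [15, 15] -> [15, 15, 31, 36]
  Split: [40, 46, 42, 13] -> [40, 46] and [42, 13]
    Split: [40, 46] -> [40] and [46]
    Merge: [40] + [46] -> [40, 46]
    Split: [42, 13] -> [42] and [13]
    Merge: [42] + [13] -> [13, 42]
  Merge: [40, 46] + [13, 42] -> [13, 40, 42, 46]
Merge: [15, 15, 31, 36] + [13, 40, 42, 46] -> [13, 15, 15, 31, 36, 40, 42, 46]

Final sorted array: [13, 15, 15, 31, 36, 40, 42, 46]

The merge sort proceeds by recursively splitting the array and merging sorted halves.
After all merges, the sorted array is [13, 15, 15, 31, 36, 40, 42, 46].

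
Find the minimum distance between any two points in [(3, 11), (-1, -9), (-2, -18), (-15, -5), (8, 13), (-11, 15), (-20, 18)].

Computing all pairwise distances among 7 points:

d((3, 11), (-1, -9)) = 20.3961
d((3, 11), (-2, -18)) = 29.4279
d((3, 11), (-15, -5)) = 24.0832
d((3, 11), (8, 13)) = 5.3852 <-- minimum
d((3, 11), (-11, 15)) = 14.5602
d((3, 11), (-20, 18)) = 24.0416
d((-1, -9), (-2, -18)) = 9.0554
d((-1, -9), (-15, -5)) = 14.5602
d((-1, -9), (8, 13)) = 23.7697
d((-1, -9), (-11, 15)) = 26.0
d((-1, -9), (-20, 18)) = 33.0151
d((-2, -18), (-15, -5)) = 18.3848
d((-2, -18), (8, 13)) = 32.573
d((-2, -18), (-11, 15)) = 34.2053
d((-2, -18), (-20, 18)) = 40.2492
d((-15, -5), (8, 13)) = 29.2062
d((-15, -5), (-11, 15)) = 20.3961
d((-15, -5), (-20, 18)) = 23.5372
d((8, 13), (-11, 15)) = 19.105
d((8, 13), (-20, 18)) = 28.4429
d((-11, 15), (-20, 18)) = 9.4868

Closest pair: (3, 11) and (8, 13) with distance 5.3852

The closest pair is (3, 11) and (8, 13) with Euclidean distance 5.3852. For 7 points, brute-force pairwise comparison is shown above. For large n, the divide-and-conquer algorithm (sort by x, recurse on halves, check the dividing strip) achieves O(n log n).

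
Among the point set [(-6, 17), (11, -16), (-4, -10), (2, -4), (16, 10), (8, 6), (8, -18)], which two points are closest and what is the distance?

Computing all pairwise distances among 7 points:

d((-6, 17), (11, -16)) = 37.1214
d((-6, 17), (-4, -10)) = 27.074
d((-6, 17), (2, -4)) = 22.4722
d((-6, 17), (16, 10)) = 23.0868
d((-6, 17), (8, 6)) = 17.8045
d((-6, 17), (8, -18)) = 37.6962
d((11, -16), (-4, -10)) = 16.1555
d((11, -16), (2, -4)) = 15.0
d((11, -16), (16, 10)) = 26.4764
d((11, -16), (8, 6)) = 22.2036
d((11, -16), (8, -18)) = 3.6056 <-- minimum
d((-4, -10), (2, -4)) = 8.4853
d((-4, -10), (16, 10)) = 28.2843
d((-4, -10), (8, 6)) = 20.0
d((-4, -10), (8, -18)) = 14.4222
d((2, -4), (16, 10)) = 19.799
d((2, -4), (8, 6)) = 11.6619
d((2, -4), (8, -18)) = 15.2315
d((16, 10), (8, 6)) = 8.9443
d((16, 10), (8, -18)) = 29.1204
d((8, 6), (8, -18)) = 24.0

Closest pair: (11, -16) and (8, -18) with distance 3.6056

The closest pair is (11, -16) and (8, -18) with Euclidean distance 3.6056. For 7 points, brute-force pairwise comparison is shown above. For large n, the divide-and-conquer algorithm (sort by x, recurse on halves, check the dividing strip) achieves O(n log n).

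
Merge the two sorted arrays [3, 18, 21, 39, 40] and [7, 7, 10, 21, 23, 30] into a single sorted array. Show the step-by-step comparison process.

Merging process:

Compare 3 vs 7: take 3 from left. Merged: [3]
Compare 18 vs 7: take 7 from right. Merged: [3, 7]
Compare 18 vs 7: take 7 from right. Merged: [3, 7, 7]
Compare 18 vs 10: take 10 from right. Merged: [3, 7, 7, 10]
Compare 18 vs 21: take 18 from left. Merged: [3, 7, 7, 10, 18]
Compare 21 vs 21: take 21 from left. Merged: [3, 7, 7, 10, 18, 21]
Compare 39 vs 21: take 21 from right. Merged: [3, 7, 7, 10, 18, 21, 21]
Compare 39 vs 23: take 23 from right. Merged: [3, 7, 7, 10, 18, 21, 21, 23]
Compare 39 vs 30: take 30 from right. Merged: [3, 7, 7, 10, 18, 21, 21, 23, 30]
Append remaining from left: [39, 40]. Merged: [3, 7, 7, 10, 18, 21, 21, 23, 30, 39, 40]

Final merged array: [3, 7, 7, 10, 18, 21, 21, 23, 30, 39, 40]
Total comparisons: 9

The merged array is [3, 7, 7, 10, 18, 21, 21, 23, 30, 39, 40], requiring 9 comparisons. The merge step runs in O(n) time where n is the total number of elements.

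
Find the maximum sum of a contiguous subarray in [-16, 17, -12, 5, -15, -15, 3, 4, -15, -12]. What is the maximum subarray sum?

Using Kadane's algorithm on [-16, 17, -12, 5, -15, -15, 3, 4, -15, -12]:

Scanning through the array:
Position 1 (value 17): max_ending_here = 17, max_so_far = 17
Position 2 (value -12): max_ending_here = 5, max_so_far = 17
Position 3 (value 5): max_ending_here = 10, max_so_far = 17
Position 4 (value -15): max_ending_here = -5, max_so_far = 17
Position 5 (value -15): max_ending_here = -15, max_so_far = 17
Position 6 (value 3): max_ending_here = 3, max_so_far = 17
Position 7 (value 4): max_ending_here = 7, max_so_far = 17
Position 8 (value -15): max_ending_here = -8, max_so_far = 17
Position 9 (value -12): max_ending_here = -12, max_so_far = 17

Maximum subarray: [17]
Maximum sum: 17

The maximum subarray is [17] with sum 17. This subarray runs from index 1 to index 1.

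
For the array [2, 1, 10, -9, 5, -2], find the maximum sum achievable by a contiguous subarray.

Using Kadane's algorithm on [2, 1, 10, -9, 5, -2]:

Scanning through the array:
Position 1 (value 1): max_ending_here = 3, max_so_far = 3
Position 2 (value 10): max_ending_here = 13, max_so_far = 13
Position 3 (value -9): max_ending_here = 4, max_so_far = 13
Position 4 (value 5): max_ending_here = 9, max_so_far = 13
Position 5 (value -2): max_ending_here = 7, max_so_far = 13

Maximum subarray: [2, 1, 10]
Maximum sum: 13

The maximum subarray is [2, 1, 10] with sum 13. This subarray runs from index 0 to index 2.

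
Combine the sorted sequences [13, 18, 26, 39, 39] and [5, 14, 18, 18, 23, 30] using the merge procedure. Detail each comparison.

Merging process:

Compare 13 vs 5: take 5 from right. Merged: [5]
Compare 13 vs 14: take 13 from left. Merged: [5, 13]
Compare 18 vs 14: take 14 from right. Merged: [5, 13, 14]
Compare 18 vs 18: take 18 from left. Merged: [5, 13, 14, 18]
Compare 26 vs 18: take 18 from right. Merged: [5, 13, 14, 18, 18]
Compare 26 vs 18: take 18 from right. Merged: [5, 13, 14, 18, 18, 18]
Compare 26 vs 23: take 23 from right. Merged: [5, 13, 14, 18, 18, 18, 23]
Compare 26 vs 30: take 26 from left. Merged: [5, 13, 14, 18, 18, 18, 23, 26]
Compare 39 vs 30: take 30 from right. Merged: [5, 13, 14, 18, 18, 18, 23, 26, 30]
Append remaining from left: [39, 39]. Merged: [5, 13, 14, 18, 18, 18, 23, 26, 30, 39, 39]

Final merged array: [5, 13, 14, 18, 18, 18, 23, 26, 30, 39, 39]
Total comparisons: 9

The merged array is [5, 13, 14, 18, 18, 18, 23, 26, 30, 39, 39], requiring 9 comparisons. The merge step runs in O(n) time where n is the total number of elements.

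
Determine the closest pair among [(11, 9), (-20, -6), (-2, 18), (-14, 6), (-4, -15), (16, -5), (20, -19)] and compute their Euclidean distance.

Computing all pairwise distances among 7 points:

d((11, 9), (-20, -6)) = 34.4384
d((11, 9), (-2, 18)) = 15.8114
d((11, 9), (-14, 6)) = 25.1794
d((11, 9), (-4, -15)) = 28.3019
d((11, 9), (16, -5)) = 14.8661
d((11, 9), (20, -19)) = 29.4109
d((-20, -6), (-2, 18)) = 30.0
d((-20, -6), (-14, 6)) = 13.4164 <-- minimum
d((-20, -6), (-4, -15)) = 18.3576
d((-20, -6), (16, -5)) = 36.0139
d((-20, -6), (20, -19)) = 42.0595
d((-2, 18), (-14, 6)) = 16.9706
d((-2, 18), (-4, -15)) = 33.0606
d((-2, 18), (16, -5)) = 29.2062
d((-2, 18), (20, -19)) = 43.0465
d((-14, 6), (-4, -15)) = 23.2594
d((-14, 6), (16, -5)) = 31.9531
d((-14, 6), (20, -19)) = 42.2019
d((-4, -15), (16, -5)) = 22.3607
d((-4, -15), (20, -19)) = 24.3311
d((16, -5), (20, -19)) = 14.5602

Closest pair: (-20, -6) and (-14, 6) with distance 13.4164

The closest pair is (-20, -6) and (-14, 6) with Euclidean distance 13.4164. For 7 points, brute-force pairwise comparison is shown above. For large n, the divide-and-conquer algorithm (sort by x, recurse on halves, check the dividing strip) achieves O(n log n).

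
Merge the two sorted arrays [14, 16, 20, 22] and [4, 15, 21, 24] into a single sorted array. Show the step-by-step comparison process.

Merging process:

Compare 14 vs 4: take 4 from right. Merged: [4]
Compare 14 vs 15: take 14 from left. Merged: [4, 14]
Compare 16 vs 15: take 15 from right. Merged: [4, 14, 15]
Compare 16 vs 21: take 16 from left. Merged: [4, 14, 15, 16]
Compare 20 vs 21: take 20 from left. Merged: [4, 14, 15, 16, 20]
Compare 22 vs 21: take 21 from right. Merged: [4, 14, 15, 16, 20, 21]
Compare 22 vs 24: take 22 from left. Merged: [4, 14, 15, 16, 20, 21, 22]
Append remaining from right: [24]. Merged: [4, 14, 15, 16, 20, 21, 22, 24]

Final merged array: [4, 14, 15, 16, 20, 21, 22, 24]
Total comparisons: 7

The merged array is [4, 14, 15, 16, 20, 21, 22, 24], requiring 7 comparisons. The merge step runs in O(n) time where n is the total number of elements.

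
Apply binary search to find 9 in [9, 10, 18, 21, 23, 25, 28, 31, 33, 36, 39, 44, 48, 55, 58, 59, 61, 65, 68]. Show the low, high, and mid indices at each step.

Binary search for 9 in [9, 10, 18, 21, 23, 25, 28, 31, 33, 36, 39, 44, 48, 55, 58, 59, 61, 65, 68]:

lo=0, hi=18, mid=9, arr[mid]=36 -> 36 > 9, search left half
lo=0, hi=8, mid=4, arr[mid]=23 -> 23 > 9, search left half
lo=0, hi=3, mid=1, arr[mid]=10 -> 10 > 9, search left half
lo=0, hi=0, mid=0, arr[mid]=9 -> Found target at index 0!

Binary search finds 9 at index 0 after 4 comparisons. The search repeatedly halves the search space by comparing with the middle element.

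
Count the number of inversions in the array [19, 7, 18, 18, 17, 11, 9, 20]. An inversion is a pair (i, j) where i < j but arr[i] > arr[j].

Finding inversions in [19, 7, 18, 18, 17, 11, 9, 20]:

(0, 1): arr[0]=19 > arr[1]=7
(0, 2): arr[0]=19 > arr[2]=18
(0, 3): arr[0]=19 > arr[3]=18
(0, 4): arr[0]=19 > arr[4]=17
(0, 5): arr[0]=19 > arr[5]=11
(0, 6): arr[0]=19 > arr[6]=9
(2, 4): arr[2]=18 > arr[4]=17
(2, 5): arr[2]=18 > arr[5]=11
(2, 6): arr[2]=18 > arr[6]=9
(3, 4): arr[3]=18 > arr[4]=17
(3, 5): arr[3]=18 > arr[5]=11
(3, 6): arr[3]=18 > arr[6]=9
(4, 5): arr[4]=17 > arr[5]=11
(4, 6): arr[4]=17 > arr[6]=9
(5, 6): arr[5]=11 > arr[6]=9

Total inversions: 15

The array has 15 inversion(s): (0,1), (0,2), (0,3), (0,4), (0,5), (0,6), (2,4), (2,5), (2,6), (3,4), (3,5), (3,6), (4,5), (4,6), (5,6). Each pair (i,j) satisfies i < j and arr[i] > arr[j].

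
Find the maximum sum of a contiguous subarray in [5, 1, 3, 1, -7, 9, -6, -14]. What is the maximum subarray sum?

Using Kadane's algorithm on [5, 1, 3, 1, -7, 9, -6, -14]:

Scanning through the array:
Position 1 (value 1): max_ending_here = 6, max_so_far = 6
Position 2 (value 3): max_ending_here = 9, max_so_far = 9
Position 3 (value 1): max_ending_here = 10, max_so_far = 10
Position 4 (value -7): max_ending_here = 3, max_so_far = 10
Position 5 (value 9): max_ending_here = 12, max_so_far = 12
Position 6 (value -6): max_ending_here = 6, max_so_far = 12
Position 7 (value -14): max_ending_here = -8, max_so_far = 12

Maximum subarray: [5, 1, 3, 1, -7, 9]
Maximum sum: 12

The maximum subarray is [5, 1, 3, 1, -7, 9] with sum 12. This subarray runs from index 0 to index 5.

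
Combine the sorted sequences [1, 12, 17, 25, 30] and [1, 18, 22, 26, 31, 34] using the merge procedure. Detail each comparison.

Merging process:

Compare 1 vs 1: take 1 from left. Merged: [1]
Compare 12 vs 1: take 1 from right. Merged: [1, 1]
Compare 12 vs 18: take 12 from left. Merged: [1, 1, 12]
Compare 17 vs 18: take 17 from left. Merged: [1, 1, 12, 17]
Compare 25 vs 18: take 18 from right. Merged: [1, 1, 12, 17, 18]
Compare 25 vs 22: take 22 from right. Merged: [1, 1, 12, 17, 18, 22]
Compare 25 vs 26: take 25 from left. Merged: [1, 1, 12, 17, 18, 22, 25]
Compare 30 vs 26: take 26 from right. Merged: [1, 1, 12, 17, 18, 22, 25, 26]
Compare 30 vs 31: take 30 from left. Merged: [1, 1, 12, 17, 18, 22, 25, 26, 30]
Append remaining from right: [31, 34]. Merged: [1, 1, 12, 17, 18, 22, 25, 26, 30, 31, 34]

Final merged array: [1, 1, 12, 17, 18, 22, 25, 26, 30, 31, 34]
Total comparisons: 9

The merged array is [1, 1, 12, 17, 18, 22, 25, 26, 30, 31, 34], requiring 9 comparisons. The merge step runs in O(n) time where n is the total number of elements.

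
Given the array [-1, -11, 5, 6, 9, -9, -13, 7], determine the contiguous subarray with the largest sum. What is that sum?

Using Kadane's algorithm on [-1, -11, 5, 6, 9, -9, -13, 7]:

Scanning through the array:
Position 1 (value -11): max_ending_here = -11, max_so_far = -1
Position 2 (value 5): max_ending_here = 5, max_so_far = 5
Position 3 (value 6): max_ending_here = 11, max_so_far = 11
Position 4 (value 9): max_ending_here = 20, max_so_far = 20
Position 5 (value -9): max_ending_here = 11, max_so_far = 20
Position 6 (value -13): max_ending_here = -2, max_so_far = 20
Position 7 (value 7): max_ending_here = 7, max_so_far = 20

Maximum subarray: [5, 6, 9]
Maximum sum: 20

The maximum subarray is [5, 6, 9] with sum 20. This subarray runs from index 2 to index 4.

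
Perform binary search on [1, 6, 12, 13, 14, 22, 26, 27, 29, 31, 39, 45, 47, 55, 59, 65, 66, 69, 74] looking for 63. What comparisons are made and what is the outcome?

Binary search for 63 in [1, 6, 12, 13, 14, 22, 26, 27, 29, 31, 39, 45, 47, 55, 59, 65, 66, 69, 74]:

lo=0, hi=18, mid=9, arr[mid]=31 -> 31 < 63, search right half
lo=10, hi=18, mid=14, arr[mid]=59 -> 59 < 63, search right half
lo=15, hi=18, mid=16, arr[mid]=66 -> 66 > 63, search left half
lo=15, hi=15, mid=15, arr[mid]=65 -> 65 > 63, search left half
lo=15 > hi=14, target 63 not found

Binary search determines that 63 is not in the array after 4 comparisons. The search space was exhausted without finding the target.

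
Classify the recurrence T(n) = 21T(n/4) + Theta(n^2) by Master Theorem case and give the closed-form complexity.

Master Theorem for T(n) = 21T(n/4) + O(n^2):

a = 21, b = 4, c = 2
log_b(a) = log_4(21) = 2.1962

Case 1: c = 2 < log_4(21) = 2.1962
T(n) = O(n^(log_4 21))

For T(n) = 21T(n/4) + O(n^2): log_4(21) = 2.1962. This is Case 1 of the Master Theorem (c < log_b(a), work dominated by leaves), giving O(n^(log_4 21)).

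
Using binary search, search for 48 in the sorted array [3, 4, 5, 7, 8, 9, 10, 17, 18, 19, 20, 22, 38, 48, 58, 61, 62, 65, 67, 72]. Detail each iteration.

Binary search for 48 in [3, 4, 5, 7, 8, 9, 10, 17, 18, 19, 20, 22, 38, 48, 58, 61, 62, 65, 67, 72]:

lo=0, hi=19, mid=9, arr[mid]=19 -> 19 < 48, search right half
lo=10, hi=19, mid=14, arr[mid]=58 -> 58 > 48, search left half
lo=10, hi=13, mid=11, arr[mid]=22 -> 22 < 48, search right half
lo=12, hi=13, mid=12, arr[mid]=38 -> 38 < 48, search right half
lo=13, hi=13, mid=13, arr[mid]=48 -> Found target at index 13!

Binary search finds 48 at index 13 after 5 comparisons. The search repeatedly halves the search space by comparing with the middle element.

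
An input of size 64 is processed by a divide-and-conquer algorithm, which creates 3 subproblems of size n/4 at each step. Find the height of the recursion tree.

For divide and conquer with division factor 4:

Problem sizes at each level:
Level 0: 64
Level 1: 16
Level 2: 4
Level 3: 1

The root is level 0 and the size-1 base case is level 3 (the tree spans levels 0 through 3, i.e. 4 levels counting the root), so the depth is the number of divisions: log_4(64) = 3

The recursion tree depth is log_4(64) = 3. At each level, the problem size is divided by 4, so it takes 3 divisions to reduce to a base case of size 1. The algorithm makes 3 recursive calls at each level.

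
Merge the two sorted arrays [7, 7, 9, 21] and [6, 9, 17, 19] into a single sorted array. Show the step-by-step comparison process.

Merging process:

Compare 7 vs 6: take 6 from right. Merged: [6]
Compare 7 vs 9: take 7 from left. Merged: [6, 7]
Compare 7 vs 9: take 7 from left. Merged: [6, 7, 7]
Compare 9 vs 9: take 9 from left. Merged: [6, 7, 7, 9]
Compare 21 vs 9: take 9 from right. Merged: [6, 7, 7, 9, 9]
Compare 21 vs 17: take 17 from right. Merged: [6, 7, 7, 9, 9, 17]
Compare 21 vs 19: take 19 from right. Merged: [6, 7, 7, 9, 9, 17, 19]
Append remaining from left: [21]. Merged: [6, 7, 7, 9, 9, 17, 19, 21]

Final merged array: [6, 7, 7, 9, 9, 17, 19, 21]
Total comparisons: 7

The merged array is [6, 7, 7, 9, 9, 17, 19, 21], requiring 7 comparisons. The merge step runs in O(n) time where n is the total number of elements.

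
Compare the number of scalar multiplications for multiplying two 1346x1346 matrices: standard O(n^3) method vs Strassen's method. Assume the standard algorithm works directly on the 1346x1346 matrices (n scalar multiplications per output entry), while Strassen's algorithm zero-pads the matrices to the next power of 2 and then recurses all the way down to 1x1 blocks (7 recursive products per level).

Matrix multiplication for 1346x1346 matrices:

Strassen's algorithm requires power-of-2 dimensions. Pad 1346x1346 to 2048x2048 (next power of 2).

Standard algorithm: 1346^3 = 2438569736 multiplications
Strassen's algorithm: 7^(log2(2048)) = 7^11 = 1977326743 multiplications
Savings: 2438569736 - 1977326743 = 461242993 multiplications

Standard: 2438569736 multiplications (1346^3). Strassen: 1977326743 multiplications (7^11, after padding to 2048x2048). Strassen reduces 8 recursive multiplications to 7 at each level.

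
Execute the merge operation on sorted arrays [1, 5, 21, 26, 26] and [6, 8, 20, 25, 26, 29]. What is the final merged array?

Merging process:

Compare 1 vs 6: take 1 from left. Merged: [1]
Compare 5 vs 6: take 5 from left. Merged: [1, 5]
Compare 21 vs 6: take 6 from right. Merged: [1, 5, 6]
Compare 21 vs 8: take 8 from right. Merged: [1, 5, 6, 8]
Compare 21 vs 20: take 20 from right. Merged: [1, 5, 6, 8, 20]
Compare 21 vs 25: take 21 from left. Merged: [1, 5, 6, 8, 20, 21]
Compare 26 vs 25: take 25 from right. Merged: [1, 5, 6, 8, 20, 21, 25]
Compare 26 vs 26: take 26 from left. Merged: [1, 5, 6, 8, 20, 21, 25, 26]
Compare 26 vs 26: take 26 from left. Merged: [1, 5, 6, 8, 20, 21, 25, 26, 26]
Append remaining from right: [26, 29]. Merged: [1, 5, 6, 8, 20, 21, 25, 26, 26, 26, 29]

Final merged array: [1, 5, 6, 8, 20, 21, 25, 26, 26, 26, 29]
Total comparisons: 9

The merged array is [1, 5, 6, 8, 20, 21, 25, 26, 26, 26, 29], requiring 9 comparisons. The merge step runs in O(n) time where n is the total number of elements.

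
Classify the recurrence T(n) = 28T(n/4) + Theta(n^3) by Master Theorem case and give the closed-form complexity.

Master Theorem for T(n) = 28T(n/4) + O(n^3):

a = 28, b = 4, c = 3
log_b(a) = log_4(28) = 2.4037

Case 3: c = 3 > log_4(28) = 2.4037
T(n) = O(n^3) = O(n^3)

For T(n) = 28T(n/4) + O(n^3): log_4(28) = 2.4037. This is Case 3 of the Master Theorem (c > log_b(a), work dominated by root), giving O(n^3).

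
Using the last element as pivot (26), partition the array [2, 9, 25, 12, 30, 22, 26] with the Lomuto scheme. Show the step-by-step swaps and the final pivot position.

Lomuto partition with pivot = 26:

Initial array: [2, 9, 25, 12, 30, 22, 26]

arr[0]=2 <= 26: swap with position 0, array becomes [2, 9, 25, 12, 30, 22, 26]
arr[1]=9 <= 26: swap with position 1, array becomes [2, 9, 25, 12, 30, 22, 26]
arr[2]=25 <= 26: swap with position 2, array becomes [2, 9, 25, 12, 30, 22, 26]
arr[3]=12 <= 26: swap with position 3, array becomes [2, 9, 25, 12, 30, 22, 26]
arr[4]=30 > 26: no swap
arr[5]=22 <= 26: swap with position 4, array becomes [2, 9, 25, 12, 22, 30, 26]

Place pivot at position 5: [2, 9, 25, 12, 22, 26, 30]
Pivot position: 5

After partitioning with pivot 26, the array becomes [2, 9, 25, 12, 22, 26, 30]. The pivot is placed at index 5. All elements to the left of the pivot are <= 26, and all elements to the right are > 26.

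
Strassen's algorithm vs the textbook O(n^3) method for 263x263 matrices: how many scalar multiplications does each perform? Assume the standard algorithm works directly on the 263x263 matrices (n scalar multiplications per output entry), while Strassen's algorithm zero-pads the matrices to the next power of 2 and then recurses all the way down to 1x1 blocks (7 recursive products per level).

Matrix multiplication for 263x263 matrices:

Strassen's algorithm requires power-of-2 dimensions. Pad 263x263 to 512x512 (next power of 2).

Standard algorithm: 263^3 = 18191447 multiplications
Strassen's algorithm: 7^(log2(512)) = 7^9 = 40353607 multiplications
Difference: 18191447 - 40353607 = -22162160 (Strassen uses MORE here due to padding overhead — for small or just-over-power-of-2 n, padding can outweigh the per-level savings)

Standard: 18191447 multiplications (263^3). Strassen: 40353607 multiplications (7^9, after padding to 512x512). Strassen reduces 8 recursive multiplications to 7 at each level.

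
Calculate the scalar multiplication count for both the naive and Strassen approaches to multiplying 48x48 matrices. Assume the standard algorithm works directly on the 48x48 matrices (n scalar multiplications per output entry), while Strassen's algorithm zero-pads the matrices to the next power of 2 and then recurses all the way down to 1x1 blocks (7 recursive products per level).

Matrix multiplication for 48x48 matrices:

Strassen's algorithm requires power-of-2 dimensions. Pad 48x48 to 64x64 (next power of 2).

Standard algorithm: 48^3 = 110592 multiplications
Strassen's algorithm: 7^(log2(64)) = 7^6 = 117649 multiplications
Difference: 110592 - 117649 = -7057 (Strassen uses MORE here due to padding overhead — for small or just-over-power-of-2 n, padding can outweigh the per-level savings)

Standard: 110592 multiplications (48^3). Strassen: 117649 multiplications (7^6, after padding to 64x64). Strassen reduces 8 recursive multiplications to 7 at each level.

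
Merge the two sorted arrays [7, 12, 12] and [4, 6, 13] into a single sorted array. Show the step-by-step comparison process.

Merging process:

Compare 7 vs 4: take 4 from right. Merged: [4]
Compare 7 vs 6: take 6 from right. Merged: [4, 6]
Compare 7 vs 13: take 7 from left. Merged: [4, 6, 7]
Compare 12 vs 13: take 12 from left. Merged: [4, 6, 7, 12]
Compare 12 vs 13: take 12 from left. Merged: [4, 6, 7, 12, 12]
Append remaining from right: [13]. Merged: [4, 6, 7, 12, 12, 13]

Final merged array: [4, 6, 7, 12, 12, 13]
Total comparisons: 5

The merged array is [4, 6, 7, 12, 12, 13], requiring 5 comparisons. The merge step runs in O(n) time where n is the total number of elements.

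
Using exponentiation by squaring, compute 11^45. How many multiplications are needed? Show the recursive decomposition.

Computing 11^45 by squaring (build up from 11^1; each line after the first costs one multiplication):

11^1 = 11
11^2 = (11^1)^2 = 11^2 = 121
11^4 = (11^2)^2 = 121^2 = 14641
11^5 = 11 * 11^4 = 11 * 14641 = 161051
11^10 = (11^5)^2 = 161051^2 = 25937424601
11^11 = 11 * 11^10 = 11 * 25937424601 = 285311670611
11^22 = (11^11)^2 = 285311670611^2 = 81402749386839761113321
11^44 = (11^22)^2 = 81402749386839761113321^2 = 6626407607736641103900260617069258125403649041
11^45 = 11 * 11^44 = 11 * 6626407607736641103900260617069258125403649041 = 72890483685103052142902866787761839379440139451

Result: 72890483685103052142902866787761839379440139451
Multiplications needed: 8 (8 lines after 11^1)

11^45 = 72890483685103052142902866787761839379440139451. Using exponentiation by squaring, this requires 8 multiplications. The key idea: if the exponent is even, square the half-power; if odd, multiply by the base once.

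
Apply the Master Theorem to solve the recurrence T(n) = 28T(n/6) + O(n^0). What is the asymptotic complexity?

Master Theorem for T(n) = 28T(n/6) + O(n^0):

a = 28, b = 6, c = 0
log_b(a) = log_6(28) = 1.8597

Case 1: c = 0 < log_6(28) = 1.8597
T(n) = O(n^(log_6 28))

For T(n) = 28T(n/6) + O(n^0): log_6(28) = 1.8597. This is Case 1 of the Master Theorem (c < log_b(a), work dominated by leaves), giving O(n^(log_6 28)).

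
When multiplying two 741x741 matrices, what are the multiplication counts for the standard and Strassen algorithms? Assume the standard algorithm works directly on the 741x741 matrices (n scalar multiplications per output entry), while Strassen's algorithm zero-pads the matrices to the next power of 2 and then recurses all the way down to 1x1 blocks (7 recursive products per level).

Matrix multiplication for 741x741 matrices:

Strassen's algorithm requires power-of-2 dimensions. Pad 741x741 to 1024x1024 (next power of 2).

Standard algorithm: 741^3 = 406869021 multiplications
Strassen's algorithm: 7^(log2(1024)) = 7^10 = 282475249 multiplications
Savings: 406869021 - 282475249 = 124393772 multiplications

Standard: 406869021 multiplications (741^3). Strassen: 282475249 multiplications (7^10, after padding to 1024x1024). Strassen reduces 8 recursive multiplications to 7 at each level.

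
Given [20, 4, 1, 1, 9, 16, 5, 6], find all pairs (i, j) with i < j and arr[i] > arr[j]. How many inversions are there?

Finding inversions in [20, 4, 1, 1, 9, 16, 5, 6]:

(0, 1): arr[0]=20 > arr[1]=4
(0, 2): arr[0]=20 > arr[2]=1
(0, 3): arr[0]=20 > arr[3]=1
(0, 4): arr[0]=20 > arr[4]=9
(0, 5): arr[0]=20 > arr[5]=16
(0, 6): arr[0]=20 > arr[6]=5
(0, 7): arr[0]=20 > arr[7]=6
(1, 2): arr[1]=4 > arr[2]=1
(1, 3): arr[1]=4 > arr[3]=1
(4, 6): arr[4]=9 > arr[6]=5
(4, 7): arr[4]=9 > arr[7]=6
(5, 6): arr[5]=16 > arr[6]=5
(5, 7): arr[5]=16 > arr[7]=6

Total inversions: 13

The array has 13 inversion(s): (0,1), (0,2), (0,3), (0,4), (0,5), (0,6), (0,7), (1,2), (1,3), (4,6), (4,7), (5,6), (5,7). Each pair (i,j) satisfies i < j and arr[i] > arr[j].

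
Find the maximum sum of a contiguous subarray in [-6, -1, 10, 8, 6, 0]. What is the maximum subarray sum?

Using Kadane's algorithm on [-6, -1, 10, 8, 6, 0]:

Scanning through the array:
Position 1 (value -1): max_ending_here = -1, max_so_far = -1
Position 2 (value 10): max_ending_here = 10, max_so_far = 10
Position 3 (value 8): max_ending_here = 18, max_so_far = 18
Position 4 (value 6): max_ending_here = 24, max_so_far = 24
Position 5 (value 0): max_ending_here = 24, max_so_far = 24

Maximum subarray: [10, 8, 6]
Maximum sum: 24

The maximum subarray is [10, 8, 6] with sum 24. This subarray runs from index 2 to index 4.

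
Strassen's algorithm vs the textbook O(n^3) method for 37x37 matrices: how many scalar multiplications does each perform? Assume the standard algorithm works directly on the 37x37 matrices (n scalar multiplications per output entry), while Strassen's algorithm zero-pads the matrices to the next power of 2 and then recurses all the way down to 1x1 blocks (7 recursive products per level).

Matrix multiplication for 37x37 matrices:

Strassen's algorithm requires power-of-2 dimensions. Pad 37x37 to 64x64 (next power of 2).

Standard algorithm: 37^3 = 50653 multiplications
Strassen's algorithm: 7^(log2(64)) = 7^6 = 117649 multiplications
Difference: 50653 - 117649 = -66996 (Strassen uses MORE here due to padding overhead — for small or just-over-power-of-2 n, padding can outweigh the per-level savings)

Standard: 50653 multiplications (37^3). Strassen: 117649 multiplications (7^6, after padding to 64x64). Strassen reduces 8 recursive multiplications to 7 at each level.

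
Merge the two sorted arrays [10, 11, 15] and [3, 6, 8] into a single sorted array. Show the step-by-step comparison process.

Merging process:

Compare 10 vs 3: take 3 from right. Merged: [3]
Compare 10 vs 6: take 6 from right. Merged: [3, 6]
Compare 10 vs 8: take 8 from right. Merged: [3, 6, 8]
Append remaining from left: [10, 11, 15]. Merged: [3, 6, 8, 10, 11, 15]

Final merged array: [3, 6, 8, 10, 11, 15]
Total comparisons: 3

The merged array is [3, 6, 8, 10, 11, 15], requiring 3 comparisons. The merge step runs in O(n) time where n is the total number of elements.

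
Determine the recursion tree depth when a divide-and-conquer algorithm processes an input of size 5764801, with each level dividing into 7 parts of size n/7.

For divide and conquer with division factor 7:

Problem sizes at each level:
Level 0: 5764801
Level 1: 823543
Level 2: 117649
Level 3: 16807
Level 4: 2401
Level 5: 343
Level 6: 49
Level 7: 7
Level 8: 1

The root is level 0 and the size-1 base case is level 8 (the tree spans levels 0 through 8, i.e. 9 levels counting the root), so the depth is the number of divisions: log_7(5764801) = 8

The recursion tree depth is log_7(5764801) = 8. At each level, the problem size is divided by 7, so it takes 8 divisions to reduce to a base case of size 1. The algorithm makes 7 recursive calls at each level.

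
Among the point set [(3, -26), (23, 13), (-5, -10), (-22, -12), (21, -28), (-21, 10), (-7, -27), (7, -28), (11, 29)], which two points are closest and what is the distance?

Computing all pairwise distances among 9 points:

d((3, -26), (23, 13)) = 43.8292
d((3, -26), (-5, -10)) = 17.8885
d((3, -26), (-22, -12)) = 28.6531
d((3, -26), (21, -28)) = 18.1108
d((3, -26), (-21, 10)) = 43.2666
d((3, -26), (-7, -27)) = 10.0499
d((3, -26), (7, -28)) = 4.4721 <-- minimum
d((3, -26), (11, 29)) = 55.5788
d((23, 13), (-5, -10)) = 36.2353
d((23, 13), (-22, -12)) = 51.4782
d((23, 13), (21, -28)) = 41.0488
d((23, 13), (-21, 10)) = 44.1022
d((23, 13), (-7, -27)) = 50.0
d((23, 13), (7, -28)) = 44.0114
d((23, 13), (11, 29)) = 20.0
d((-5, -10), (-22, -12)) = 17.1172
d((-5, -10), (21, -28)) = 31.6228
d((-5, -10), (-21, 10)) = 25.6125
d((-5, -10), (-7, -27)) = 17.1172
d((-5, -10), (7, -28)) = 21.6333
d((-5, -10), (11, 29)) = 42.1545
d((-22, -12), (21, -28)) = 45.8803
d((-22, -12), (-21, 10)) = 22.0227
d((-22, -12), (-7, -27)) = 21.2132
d((-22, -12), (7, -28)) = 33.121
d((-22, -12), (11, 29)) = 52.6308
d((21, -28), (-21, 10)) = 56.6392
d((21, -28), (-7, -27)) = 28.0179
d((21, -28), (7, -28)) = 14.0
d((21, -28), (11, 29)) = 57.8705
d((-21, 10), (-7, -27)) = 39.5601
d((-21, 10), (7, -28)) = 47.2017
d((-21, 10), (11, 29)) = 37.2156
d((-7, -27), (7, -28)) = 14.0357
d((-7, -27), (11, 29)) = 58.8218
d((7, -28), (11, 29)) = 57.1402

Closest pair: (3, -26) and (7, -28) with distance 4.4721

The closest pair is (3, -26) and (7, -28) with Euclidean distance 4.4721. For 9 points, brute-force pairwise comparison is shown above. For large n, the divide-and-conquer algorithm (sort by x, recurse on halves, check the dividing strip) achieves O(n log n).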